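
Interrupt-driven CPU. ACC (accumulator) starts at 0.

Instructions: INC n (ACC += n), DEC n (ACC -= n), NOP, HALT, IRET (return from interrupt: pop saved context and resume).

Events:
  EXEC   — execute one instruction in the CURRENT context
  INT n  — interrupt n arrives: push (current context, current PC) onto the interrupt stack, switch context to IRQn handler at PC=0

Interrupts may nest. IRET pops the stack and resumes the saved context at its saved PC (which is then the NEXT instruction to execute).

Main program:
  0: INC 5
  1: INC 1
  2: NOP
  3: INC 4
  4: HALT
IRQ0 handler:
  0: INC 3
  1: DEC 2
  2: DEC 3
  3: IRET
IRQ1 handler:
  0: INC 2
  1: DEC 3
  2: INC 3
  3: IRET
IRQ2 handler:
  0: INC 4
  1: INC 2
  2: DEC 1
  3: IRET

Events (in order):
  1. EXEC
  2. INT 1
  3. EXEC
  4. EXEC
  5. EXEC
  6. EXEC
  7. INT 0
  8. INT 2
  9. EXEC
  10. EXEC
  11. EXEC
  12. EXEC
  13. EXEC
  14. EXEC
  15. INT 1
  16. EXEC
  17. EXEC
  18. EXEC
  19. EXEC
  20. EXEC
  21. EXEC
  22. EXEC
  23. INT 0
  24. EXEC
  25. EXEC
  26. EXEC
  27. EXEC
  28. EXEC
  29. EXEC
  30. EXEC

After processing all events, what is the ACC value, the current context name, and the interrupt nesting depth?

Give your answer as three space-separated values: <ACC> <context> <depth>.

Event 1 (EXEC): [MAIN] PC=0: INC 5 -> ACC=5
Event 2 (INT 1): INT 1 arrives: push (MAIN, PC=1), enter IRQ1 at PC=0 (depth now 1)
Event 3 (EXEC): [IRQ1] PC=0: INC 2 -> ACC=7
Event 4 (EXEC): [IRQ1] PC=1: DEC 3 -> ACC=4
Event 5 (EXEC): [IRQ1] PC=2: INC 3 -> ACC=7
Event 6 (EXEC): [IRQ1] PC=3: IRET -> resume MAIN at PC=1 (depth now 0)
Event 7 (INT 0): INT 0 arrives: push (MAIN, PC=1), enter IRQ0 at PC=0 (depth now 1)
Event 8 (INT 2): INT 2 arrives: push (IRQ0, PC=0), enter IRQ2 at PC=0 (depth now 2)
Event 9 (EXEC): [IRQ2] PC=0: INC 4 -> ACC=11
Event 10 (EXEC): [IRQ2] PC=1: INC 2 -> ACC=13
Event 11 (EXEC): [IRQ2] PC=2: DEC 1 -> ACC=12
Event 12 (EXEC): [IRQ2] PC=3: IRET -> resume IRQ0 at PC=0 (depth now 1)
Event 13 (EXEC): [IRQ0] PC=0: INC 3 -> ACC=15
Event 14 (EXEC): [IRQ0] PC=1: DEC 2 -> ACC=13
Event 15 (INT 1): INT 1 arrives: push (IRQ0, PC=2), enter IRQ1 at PC=0 (depth now 2)
Event 16 (EXEC): [IRQ1] PC=0: INC 2 -> ACC=15
Event 17 (EXEC): [IRQ1] PC=1: DEC 3 -> ACC=12
Event 18 (EXEC): [IRQ1] PC=2: INC 3 -> ACC=15
Event 19 (EXEC): [IRQ1] PC=3: IRET -> resume IRQ0 at PC=2 (depth now 1)
Event 20 (EXEC): [IRQ0] PC=2: DEC 3 -> ACC=12
Event 21 (EXEC): [IRQ0] PC=3: IRET -> resume MAIN at PC=1 (depth now 0)
Event 22 (EXEC): [MAIN] PC=1: INC 1 -> ACC=13
Event 23 (INT 0): INT 0 arrives: push (MAIN, PC=2), enter IRQ0 at PC=0 (depth now 1)
Event 24 (EXEC): [IRQ0] PC=0: INC 3 -> ACC=16
Event 25 (EXEC): [IRQ0] PC=1: DEC 2 -> ACC=14
Event 26 (EXEC): [IRQ0] PC=2: DEC 3 -> ACC=11
Event 27 (EXEC): [IRQ0] PC=3: IRET -> resume MAIN at PC=2 (depth now 0)
Event 28 (EXEC): [MAIN] PC=2: NOP
Event 29 (EXEC): [MAIN] PC=3: INC 4 -> ACC=15
Event 30 (EXEC): [MAIN] PC=4: HALT

Answer: 15 MAIN 0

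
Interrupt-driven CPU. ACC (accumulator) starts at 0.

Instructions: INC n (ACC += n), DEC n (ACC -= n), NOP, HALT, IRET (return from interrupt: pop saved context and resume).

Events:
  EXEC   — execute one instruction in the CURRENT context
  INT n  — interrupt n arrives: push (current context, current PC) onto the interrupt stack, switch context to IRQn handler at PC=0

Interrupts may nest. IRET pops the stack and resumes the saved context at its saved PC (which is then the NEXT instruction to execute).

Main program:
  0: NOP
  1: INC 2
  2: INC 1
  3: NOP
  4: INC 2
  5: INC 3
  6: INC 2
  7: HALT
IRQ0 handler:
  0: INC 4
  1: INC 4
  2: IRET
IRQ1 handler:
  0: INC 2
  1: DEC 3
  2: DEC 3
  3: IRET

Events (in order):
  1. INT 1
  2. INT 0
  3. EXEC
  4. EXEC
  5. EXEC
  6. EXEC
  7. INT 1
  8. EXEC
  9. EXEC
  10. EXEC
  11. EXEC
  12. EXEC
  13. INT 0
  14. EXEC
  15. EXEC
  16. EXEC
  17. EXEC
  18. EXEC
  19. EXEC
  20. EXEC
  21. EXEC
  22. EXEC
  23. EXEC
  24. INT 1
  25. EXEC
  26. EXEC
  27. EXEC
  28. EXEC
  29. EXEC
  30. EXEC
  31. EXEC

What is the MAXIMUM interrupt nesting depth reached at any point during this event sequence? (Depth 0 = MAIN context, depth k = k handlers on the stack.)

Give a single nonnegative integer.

Event 1 (INT 1): INT 1 arrives: push (MAIN, PC=0), enter IRQ1 at PC=0 (depth now 1) [depth=1]
Event 2 (INT 0): INT 0 arrives: push (IRQ1, PC=0), enter IRQ0 at PC=0 (depth now 2) [depth=2]
Event 3 (EXEC): [IRQ0] PC=0: INC 4 -> ACC=4 [depth=2]
Event 4 (EXEC): [IRQ0] PC=1: INC 4 -> ACC=8 [depth=2]
Event 5 (EXEC): [IRQ0] PC=2: IRET -> resume IRQ1 at PC=0 (depth now 1) [depth=1]
Event 6 (EXEC): [IRQ1] PC=0: INC 2 -> ACC=10 [depth=1]
Event 7 (INT 1): INT 1 arrives: push (IRQ1, PC=1), enter IRQ1 at PC=0 (depth now 2) [depth=2]
Event 8 (EXEC): [IRQ1] PC=0: INC 2 -> ACC=12 [depth=2]
Event 9 (EXEC): [IRQ1] PC=1: DEC 3 -> ACC=9 [depth=2]
Event 10 (EXEC): [IRQ1] PC=2: DEC 3 -> ACC=6 [depth=2]
Event 11 (EXEC): [IRQ1] PC=3: IRET -> resume IRQ1 at PC=1 (depth now 1) [depth=1]
Event 12 (EXEC): [IRQ1] PC=1: DEC 3 -> ACC=3 [depth=1]
Event 13 (INT 0): INT 0 arrives: push (IRQ1, PC=2), enter IRQ0 at PC=0 (depth now 2) [depth=2]
Event 14 (EXEC): [IRQ0] PC=0: INC 4 -> ACC=7 [depth=2]
Event 15 (EXEC): [IRQ0] PC=1: INC 4 -> ACC=11 [depth=2]
Event 16 (EXEC): [IRQ0] PC=2: IRET -> resume IRQ1 at PC=2 (depth now 1) [depth=1]
Event 17 (EXEC): [IRQ1] PC=2: DEC 3 -> ACC=8 [depth=1]
Event 18 (EXEC): [IRQ1] PC=3: IRET -> resume MAIN at PC=0 (depth now 0) [depth=0]
Event 19 (EXEC): [MAIN] PC=0: NOP [depth=0]
Event 20 (EXEC): [MAIN] PC=1: INC 2 -> ACC=10 [depth=0]
Event 21 (EXEC): [MAIN] PC=2: INC 1 -> ACC=11 [depth=0]
Event 22 (EXEC): [MAIN] PC=3: NOP [depth=0]
Event 23 (EXEC): [MAIN] PC=4: INC 2 -> ACC=13 [depth=0]
Event 24 (INT 1): INT 1 arrives: push (MAIN, PC=5), enter IRQ1 at PC=0 (depth now 1) [depth=1]
Event 25 (EXEC): [IRQ1] PC=0: INC 2 -> ACC=15 [depth=1]
Event 26 (EXEC): [IRQ1] PC=1: DEC 3 -> ACC=12 [depth=1]
Event 27 (EXEC): [IRQ1] PC=2: DEC 3 -> ACC=9 [depth=1]
Event 28 (EXEC): [IRQ1] PC=3: IRET -> resume MAIN at PC=5 (depth now 0) [depth=0]
Event 29 (EXEC): [MAIN] PC=5: INC 3 -> ACC=12 [depth=0]
Event 30 (EXEC): [MAIN] PC=6: INC 2 -> ACC=14 [depth=0]
Event 31 (EXEC): [MAIN] PC=7: HALT [depth=0]
Max depth observed: 2

Answer: 2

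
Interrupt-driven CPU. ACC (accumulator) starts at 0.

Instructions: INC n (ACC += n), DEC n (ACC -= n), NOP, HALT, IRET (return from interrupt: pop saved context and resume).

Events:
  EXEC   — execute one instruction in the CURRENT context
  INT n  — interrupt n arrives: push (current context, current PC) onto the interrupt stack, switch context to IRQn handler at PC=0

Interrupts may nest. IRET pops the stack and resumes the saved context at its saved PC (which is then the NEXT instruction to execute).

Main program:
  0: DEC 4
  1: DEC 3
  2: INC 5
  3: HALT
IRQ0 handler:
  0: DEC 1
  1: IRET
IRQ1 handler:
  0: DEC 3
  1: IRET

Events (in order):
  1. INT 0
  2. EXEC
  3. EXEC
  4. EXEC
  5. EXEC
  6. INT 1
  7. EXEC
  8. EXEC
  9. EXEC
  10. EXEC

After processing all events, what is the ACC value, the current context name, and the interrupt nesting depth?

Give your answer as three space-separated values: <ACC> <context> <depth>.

Event 1 (INT 0): INT 0 arrives: push (MAIN, PC=0), enter IRQ0 at PC=0 (depth now 1)
Event 2 (EXEC): [IRQ0] PC=0: DEC 1 -> ACC=-1
Event 3 (EXEC): [IRQ0] PC=1: IRET -> resume MAIN at PC=0 (depth now 0)
Event 4 (EXEC): [MAIN] PC=0: DEC 4 -> ACC=-5
Event 5 (EXEC): [MAIN] PC=1: DEC 3 -> ACC=-8
Event 6 (INT 1): INT 1 arrives: push (MAIN, PC=2), enter IRQ1 at PC=0 (depth now 1)
Event 7 (EXEC): [IRQ1] PC=0: DEC 3 -> ACC=-11
Event 8 (EXEC): [IRQ1] PC=1: IRET -> resume MAIN at PC=2 (depth now 0)
Event 9 (EXEC): [MAIN] PC=2: INC 5 -> ACC=-6
Event 10 (EXEC): [MAIN] PC=3: HALT

Answer: -6 MAIN 0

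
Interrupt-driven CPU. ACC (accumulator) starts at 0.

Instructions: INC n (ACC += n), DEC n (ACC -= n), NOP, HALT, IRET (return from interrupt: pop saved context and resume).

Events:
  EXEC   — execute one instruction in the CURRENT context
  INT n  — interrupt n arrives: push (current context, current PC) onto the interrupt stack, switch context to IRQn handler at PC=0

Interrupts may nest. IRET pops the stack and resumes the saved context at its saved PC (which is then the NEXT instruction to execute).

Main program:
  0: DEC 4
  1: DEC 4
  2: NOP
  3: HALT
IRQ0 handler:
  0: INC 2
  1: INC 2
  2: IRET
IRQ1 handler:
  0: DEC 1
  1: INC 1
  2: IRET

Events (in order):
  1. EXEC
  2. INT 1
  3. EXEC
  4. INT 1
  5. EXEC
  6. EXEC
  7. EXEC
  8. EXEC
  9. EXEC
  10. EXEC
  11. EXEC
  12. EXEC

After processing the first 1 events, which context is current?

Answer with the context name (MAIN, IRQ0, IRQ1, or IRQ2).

Event 1 (EXEC): [MAIN] PC=0: DEC 4 -> ACC=-4

Answer: MAIN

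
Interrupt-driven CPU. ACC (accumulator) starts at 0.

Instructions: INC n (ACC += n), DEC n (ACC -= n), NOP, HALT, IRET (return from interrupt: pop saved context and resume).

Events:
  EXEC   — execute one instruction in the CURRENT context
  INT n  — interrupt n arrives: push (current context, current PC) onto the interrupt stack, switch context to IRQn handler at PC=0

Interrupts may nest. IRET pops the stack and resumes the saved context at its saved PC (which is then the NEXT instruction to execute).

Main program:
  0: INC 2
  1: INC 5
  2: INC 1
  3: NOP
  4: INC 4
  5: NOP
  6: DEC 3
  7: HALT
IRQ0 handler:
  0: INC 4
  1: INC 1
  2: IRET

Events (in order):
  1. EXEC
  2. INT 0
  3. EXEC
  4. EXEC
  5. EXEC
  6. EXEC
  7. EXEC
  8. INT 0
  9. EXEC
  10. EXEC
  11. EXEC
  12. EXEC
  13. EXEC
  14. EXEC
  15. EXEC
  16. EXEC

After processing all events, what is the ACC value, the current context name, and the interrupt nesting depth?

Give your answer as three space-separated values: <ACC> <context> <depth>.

Answer: 19 MAIN 0

Derivation:
Event 1 (EXEC): [MAIN] PC=0: INC 2 -> ACC=2
Event 2 (INT 0): INT 0 arrives: push (MAIN, PC=1), enter IRQ0 at PC=0 (depth now 1)
Event 3 (EXEC): [IRQ0] PC=0: INC 4 -> ACC=6
Event 4 (EXEC): [IRQ0] PC=1: INC 1 -> ACC=7
Event 5 (EXEC): [IRQ0] PC=2: IRET -> resume MAIN at PC=1 (depth now 0)
Event 6 (EXEC): [MAIN] PC=1: INC 5 -> ACC=12
Event 7 (EXEC): [MAIN] PC=2: INC 1 -> ACC=13
Event 8 (INT 0): INT 0 arrives: push (MAIN, PC=3), enter IRQ0 at PC=0 (depth now 1)
Event 9 (EXEC): [IRQ0] PC=0: INC 4 -> ACC=17
Event 10 (EXEC): [IRQ0] PC=1: INC 1 -> ACC=18
Event 11 (EXEC): [IRQ0] PC=2: IRET -> resume MAIN at PC=3 (depth now 0)
Event 12 (EXEC): [MAIN] PC=3: NOP
Event 13 (EXEC): [MAIN] PC=4: INC 4 -> ACC=22
Event 14 (EXEC): [MAIN] PC=5: NOP
Event 15 (EXEC): [MAIN] PC=6: DEC 3 -> ACC=19
Event 16 (EXEC): [MAIN] PC=7: HALT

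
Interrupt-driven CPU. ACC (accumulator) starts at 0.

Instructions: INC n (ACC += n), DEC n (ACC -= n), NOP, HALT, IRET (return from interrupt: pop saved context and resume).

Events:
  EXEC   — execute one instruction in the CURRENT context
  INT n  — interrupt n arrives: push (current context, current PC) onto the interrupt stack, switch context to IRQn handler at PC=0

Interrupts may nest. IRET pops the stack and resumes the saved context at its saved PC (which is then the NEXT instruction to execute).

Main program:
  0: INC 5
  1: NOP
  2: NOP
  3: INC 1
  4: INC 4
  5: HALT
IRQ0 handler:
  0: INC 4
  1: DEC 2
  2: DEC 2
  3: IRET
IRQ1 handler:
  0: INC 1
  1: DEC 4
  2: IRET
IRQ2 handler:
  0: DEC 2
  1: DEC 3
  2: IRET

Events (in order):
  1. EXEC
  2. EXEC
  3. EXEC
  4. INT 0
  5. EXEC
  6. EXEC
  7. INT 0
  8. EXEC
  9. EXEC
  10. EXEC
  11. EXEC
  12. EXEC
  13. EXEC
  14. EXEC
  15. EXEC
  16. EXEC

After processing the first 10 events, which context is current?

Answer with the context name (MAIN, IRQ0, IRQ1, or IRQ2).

Answer: IRQ0

Derivation:
Event 1 (EXEC): [MAIN] PC=0: INC 5 -> ACC=5
Event 2 (EXEC): [MAIN] PC=1: NOP
Event 3 (EXEC): [MAIN] PC=2: NOP
Event 4 (INT 0): INT 0 arrives: push (MAIN, PC=3), enter IRQ0 at PC=0 (depth now 1)
Event 5 (EXEC): [IRQ0] PC=0: INC 4 -> ACC=9
Event 6 (EXEC): [IRQ0] PC=1: DEC 2 -> ACC=7
Event 7 (INT 0): INT 0 arrives: push (IRQ0, PC=2), enter IRQ0 at PC=0 (depth now 2)
Event 8 (EXEC): [IRQ0] PC=0: INC 4 -> ACC=11
Event 9 (EXEC): [IRQ0] PC=1: DEC 2 -> ACC=9
Event 10 (EXEC): [IRQ0] PC=2: DEC 2 -> ACC=7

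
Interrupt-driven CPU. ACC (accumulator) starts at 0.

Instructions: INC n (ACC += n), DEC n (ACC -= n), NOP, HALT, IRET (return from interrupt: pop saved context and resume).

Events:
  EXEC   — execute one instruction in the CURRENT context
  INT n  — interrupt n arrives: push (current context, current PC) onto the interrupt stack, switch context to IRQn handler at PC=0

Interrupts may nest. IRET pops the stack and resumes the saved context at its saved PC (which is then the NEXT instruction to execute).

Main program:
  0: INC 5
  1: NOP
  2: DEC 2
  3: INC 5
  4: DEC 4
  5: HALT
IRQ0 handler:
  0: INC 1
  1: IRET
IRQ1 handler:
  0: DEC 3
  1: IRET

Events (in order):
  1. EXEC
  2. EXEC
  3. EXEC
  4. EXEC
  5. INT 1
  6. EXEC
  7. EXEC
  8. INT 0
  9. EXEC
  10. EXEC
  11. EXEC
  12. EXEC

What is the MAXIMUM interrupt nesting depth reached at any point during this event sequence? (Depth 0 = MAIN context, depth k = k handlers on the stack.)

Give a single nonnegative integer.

Event 1 (EXEC): [MAIN] PC=0: INC 5 -> ACC=5 [depth=0]
Event 2 (EXEC): [MAIN] PC=1: NOP [depth=0]
Event 3 (EXEC): [MAIN] PC=2: DEC 2 -> ACC=3 [depth=0]
Event 4 (EXEC): [MAIN] PC=3: INC 5 -> ACC=8 [depth=0]
Event 5 (INT 1): INT 1 arrives: push (MAIN, PC=4), enter IRQ1 at PC=0 (depth now 1) [depth=1]
Event 6 (EXEC): [IRQ1] PC=0: DEC 3 -> ACC=5 [depth=1]
Event 7 (EXEC): [IRQ1] PC=1: IRET -> resume MAIN at PC=4 (depth now 0) [depth=0]
Event 8 (INT 0): INT 0 arrives: push (MAIN, PC=4), enter IRQ0 at PC=0 (depth now 1) [depth=1]
Event 9 (EXEC): [IRQ0] PC=0: INC 1 -> ACC=6 [depth=1]
Event 10 (EXEC): [IRQ0] PC=1: IRET -> resume MAIN at PC=4 (depth now 0) [depth=0]
Event 11 (EXEC): [MAIN] PC=4: DEC 4 -> ACC=2 [depth=0]
Event 12 (EXEC): [MAIN] PC=5: HALT [depth=0]
Max depth observed: 1

Answer: 1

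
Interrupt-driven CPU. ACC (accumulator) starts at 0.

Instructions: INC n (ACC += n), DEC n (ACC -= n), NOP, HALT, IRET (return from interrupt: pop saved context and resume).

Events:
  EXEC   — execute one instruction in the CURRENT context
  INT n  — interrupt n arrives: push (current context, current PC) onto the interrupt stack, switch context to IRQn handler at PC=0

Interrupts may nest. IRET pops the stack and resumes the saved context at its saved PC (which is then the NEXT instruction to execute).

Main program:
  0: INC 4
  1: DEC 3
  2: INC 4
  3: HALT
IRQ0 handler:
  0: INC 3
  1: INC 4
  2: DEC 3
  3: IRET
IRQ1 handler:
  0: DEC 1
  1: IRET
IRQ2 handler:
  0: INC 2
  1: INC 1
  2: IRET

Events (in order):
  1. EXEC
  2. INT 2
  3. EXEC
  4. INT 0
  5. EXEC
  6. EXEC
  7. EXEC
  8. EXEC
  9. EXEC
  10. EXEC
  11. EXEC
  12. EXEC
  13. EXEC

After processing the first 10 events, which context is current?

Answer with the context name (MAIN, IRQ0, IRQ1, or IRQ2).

Event 1 (EXEC): [MAIN] PC=0: INC 4 -> ACC=4
Event 2 (INT 2): INT 2 arrives: push (MAIN, PC=1), enter IRQ2 at PC=0 (depth now 1)
Event 3 (EXEC): [IRQ2] PC=0: INC 2 -> ACC=6
Event 4 (INT 0): INT 0 arrives: push (IRQ2, PC=1), enter IRQ0 at PC=0 (depth now 2)
Event 5 (EXEC): [IRQ0] PC=0: INC 3 -> ACC=9
Event 6 (EXEC): [IRQ0] PC=1: INC 4 -> ACC=13
Event 7 (EXEC): [IRQ0] PC=2: DEC 3 -> ACC=10
Event 8 (EXEC): [IRQ0] PC=3: IRET -> resume IRQ2 at PC=1 (depth now 1)
Event 9 (EXEC): [IRQ2] PC=1: INC 1 -> ACC=11
Event 10 (EXEC): [IRQ2] PC=2: IRET -> resume MAIN at PC=1 (depth now 0)

Answer: MAIN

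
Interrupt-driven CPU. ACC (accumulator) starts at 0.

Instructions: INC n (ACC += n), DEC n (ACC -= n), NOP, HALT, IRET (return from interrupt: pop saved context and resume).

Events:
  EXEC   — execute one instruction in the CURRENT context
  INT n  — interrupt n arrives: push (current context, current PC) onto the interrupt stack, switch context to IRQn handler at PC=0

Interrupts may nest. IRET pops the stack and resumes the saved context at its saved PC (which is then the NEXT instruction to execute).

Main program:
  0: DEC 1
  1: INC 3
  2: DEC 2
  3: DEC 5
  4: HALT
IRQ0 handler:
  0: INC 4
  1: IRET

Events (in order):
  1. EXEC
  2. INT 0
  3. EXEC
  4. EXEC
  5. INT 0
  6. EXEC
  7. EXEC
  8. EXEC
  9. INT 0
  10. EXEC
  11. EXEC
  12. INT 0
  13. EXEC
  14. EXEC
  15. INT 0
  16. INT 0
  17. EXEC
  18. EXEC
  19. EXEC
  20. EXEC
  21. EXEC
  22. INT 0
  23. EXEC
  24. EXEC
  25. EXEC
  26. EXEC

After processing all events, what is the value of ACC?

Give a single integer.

Answer: 23

Derivation:
Event 1 (EXEC): [MAIN] PC=0: DEC 1 -> ACC=-1
Event 2 (INT 0): INT 0 arrives: push (MAIN, PC=1), enter IRQ0 at PC=0 (depth now 1)
Event 3 (EXEC): [IRQ0] PC=0: INC 4 -> ACC=3
Event 4 (EXEC): [IRQ0] PC=1: IRET -> resume MAIN at PC=1 (depth now 0)
Event 5 (INT 0): INT 0 arrives: push (MAIN, PC=1), enter IRQ0 at PC=0 (depth now 1)
Event 6 (EXEC): [IRQ0] PC=0: INC 4 -> ACC=7
Event 7 (EXEC): [IRQ0] PC=1: IRET -> resume MAIN at PC=1 (depth now 0)
Event 8 (EXEC): [MAIN] PC=1: INC 3 -> ACC=10
Event 9 (INT 0): INT 0 arrives: push (MAIN, PC=2), enter IRQ0 at PC=0 (depth now 1)
Event 10 (EXEC): [IRQ0] PC=0: INC 4 -> ACC=14
Event 11 (EXEC): [IRQ0] PC=1: IRET -> resume MAIN at PC=2 (depth now 0)
Event 12 (INT 0): INT 0 arrives: push (MAIN, PC=2), enter IRQ0 at PC=0 (depth now 1)
Event 13 (EXEC): [IRQ0] PC=0: INC 4 -> ACC=18
Event 14 (EXEC): [IRQ0] PC=1: IRET -> resume MAIN at PC=2 (depth now 0)
Event 15 (INT 0): INT 0 arrives: push (MAIN, PC=2), enter IRQ0 at PC=0 (depth now 1)
Event 16 (INT 0): INT 0 arrives: push (IRQ0, PC=0), enter IRQ0 at PC=0 (depth now 2)
Event 17 (EXEC): [IRQ0] PC=0: INC 4 -> ACC=22
Event 18 (EXEC): [IRQ0] PC=1: IRET -> resume IRQ0 at PC=0 (depth now 1)
Event 19 (EXEC): [IRQ0] PC=0: INC 4 -> ACC=26
Event 20 (EXEC): [IRQ0] PC=1: IRET -> resume MAIN at PC=2 (depth now 0)
Event 21 (EXEC): [MAIN] PC=2: DEC 2 -> ACC=24
Event 22 (INT 0): INT 0 arrives: push (MAIN, PC=3), enter IRQ0 at PC=0 (depth now 1)
Event 23 (EXEC): [IRQ0] PC=0: INC 4 -> ACC=28
Event 24 (EXEC): [IRQ0] PC=1: IRET -> resume MAIN at PC=3 (depth now 0)
Event 25 (EXEC): [MAIN] PC=3: DEC 5 -> ACC=23
Event 26 (EXEC): [MAIN] PC=4: HALT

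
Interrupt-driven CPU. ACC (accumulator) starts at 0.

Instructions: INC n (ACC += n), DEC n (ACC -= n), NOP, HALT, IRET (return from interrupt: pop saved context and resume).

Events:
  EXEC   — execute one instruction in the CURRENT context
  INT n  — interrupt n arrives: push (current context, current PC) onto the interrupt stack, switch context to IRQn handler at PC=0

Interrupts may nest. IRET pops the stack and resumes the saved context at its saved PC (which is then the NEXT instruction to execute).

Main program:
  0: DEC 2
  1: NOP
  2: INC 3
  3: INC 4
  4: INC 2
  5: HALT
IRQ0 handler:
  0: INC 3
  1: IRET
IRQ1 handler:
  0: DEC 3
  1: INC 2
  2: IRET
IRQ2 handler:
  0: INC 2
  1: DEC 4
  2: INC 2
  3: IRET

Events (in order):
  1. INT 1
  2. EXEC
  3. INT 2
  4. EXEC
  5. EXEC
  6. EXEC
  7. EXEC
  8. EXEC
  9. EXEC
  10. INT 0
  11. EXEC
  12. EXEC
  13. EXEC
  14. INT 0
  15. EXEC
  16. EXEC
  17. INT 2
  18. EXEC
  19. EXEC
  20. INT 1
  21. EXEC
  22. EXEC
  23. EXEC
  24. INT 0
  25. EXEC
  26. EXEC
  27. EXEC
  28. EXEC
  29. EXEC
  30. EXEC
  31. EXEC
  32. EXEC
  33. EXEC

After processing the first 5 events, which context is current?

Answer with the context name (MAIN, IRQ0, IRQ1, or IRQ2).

Answer: IRQ2

Derivation:
Event 1 (INT 1): INT 1 arrives: push (MAIN, PC=0), enter IRQ1 at PC=0 (depth now 1)
Event 2 (EXEC): [IRQ1] PC=0: DEC 3 -> ACC=-3
Event 3 (INT 2): INT 2 arrives: push (IRQ1, PC=1), enter IRQ2 at PC=0 (depth now 2)
Event 4 (EXEC): [IRQ2] PC=0: INC 2 -> ACC=-1
Event 5 (EXEC): [IRQ2] PC=1: DEC 4 -> ACC=-5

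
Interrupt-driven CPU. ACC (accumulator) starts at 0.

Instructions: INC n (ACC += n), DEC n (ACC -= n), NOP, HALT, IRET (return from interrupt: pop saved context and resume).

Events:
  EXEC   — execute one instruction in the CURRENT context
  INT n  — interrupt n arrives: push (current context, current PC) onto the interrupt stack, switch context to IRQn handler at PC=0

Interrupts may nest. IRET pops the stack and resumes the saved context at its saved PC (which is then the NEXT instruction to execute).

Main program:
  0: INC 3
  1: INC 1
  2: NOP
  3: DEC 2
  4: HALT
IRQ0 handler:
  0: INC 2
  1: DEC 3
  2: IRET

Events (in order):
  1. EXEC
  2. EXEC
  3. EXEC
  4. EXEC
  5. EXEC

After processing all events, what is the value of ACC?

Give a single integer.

Event 1 (EXEC): [MAIN] PC=0: INC 3 -> ACC=3
Event 2 (EXEC): [MAIN] PC=1: INC 1 -> ACC=4
Event 3 (EXEC): [MAIN] PC=2: NOP
Event 4 (EXEC): [MAIN] PC=3: DEC 2 -> ACC=2
Event 5 (EXEC): [MAIN] PC=4: HALT

Answer: 2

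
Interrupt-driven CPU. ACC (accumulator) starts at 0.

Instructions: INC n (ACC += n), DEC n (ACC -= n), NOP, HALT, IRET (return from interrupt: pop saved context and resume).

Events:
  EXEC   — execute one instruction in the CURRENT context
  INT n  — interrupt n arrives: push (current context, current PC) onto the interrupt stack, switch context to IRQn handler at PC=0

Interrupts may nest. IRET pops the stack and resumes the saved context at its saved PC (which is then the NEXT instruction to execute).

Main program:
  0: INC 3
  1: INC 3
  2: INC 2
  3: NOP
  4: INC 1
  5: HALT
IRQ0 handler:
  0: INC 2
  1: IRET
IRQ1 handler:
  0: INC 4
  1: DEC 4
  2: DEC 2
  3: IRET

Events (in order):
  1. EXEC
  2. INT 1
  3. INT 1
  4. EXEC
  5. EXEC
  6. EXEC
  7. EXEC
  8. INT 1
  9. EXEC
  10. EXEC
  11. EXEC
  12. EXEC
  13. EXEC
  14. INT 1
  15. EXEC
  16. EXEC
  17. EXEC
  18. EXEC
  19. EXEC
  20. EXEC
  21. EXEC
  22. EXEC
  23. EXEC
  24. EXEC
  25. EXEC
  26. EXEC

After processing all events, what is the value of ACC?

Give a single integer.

Answer: 1

Derivation:
Event 1 (EXEC): [MAIN] PC=0: INC 3 -> ACC=3
Event 2 (INT 1): INT 1 arrives: push (MAIN, PC=1), enter IRQ1 at PC=0 (depth now 1)
Event 3 (INT 1): INT 1 arrives: push (IRQ1, PC=0), enter IRQ1 at PC=0 (depth now 2)
Event 4 (EXEC): [IRQ1] PC=0: INC 4 -> ACC=7
Event 5 (EXEC): [IRQ1] PC=1: DEC 4 -> ACC=3
Event 6 (EXEC): [IRQ1] PC=2: DEC 2 -> ACC=1
Event 7 (EXEC): [IRQ1] PC=3: IRET -> resume IRQ1 at PC=0 (depth now 1)
Event 8 (INT 1): INT 1 arrives: push (IRQ1, PC=0), enter IRQ1 at PC=0 (depth now 2)
Event 9 (EXEC): [IRQ1] PC=0: INC 4 -> ACC=5
Event 10 (EXEC): [IRQ1] PC=1: DEC 4 -> ACC=1
Event 11 (EXEC): [IRQ1] PC=2: DEC 2 -> ACC=-1
Event 12 (EXEC): [IRQ1] PC=3: IRET -> resume IRQ1 at PC=0 (depth now 1)
Event 13 (EXEC): [IRQ1] PC=0: INC 4 -> ACC=3
Event 14 (INT 1): INT 1 arrives: push (IRQ1, PC=1), enter IRQ1 at PC=0 (depth now 2)
Event 15 (EXEC): [IRQ1] PC=0: INC 4 -> ACC=7
Event 16 (EXEC): [IRQ1] PC=1: DEC 4 -> ACC=3
Event 17 (EXEC): [IRQ1] PC=2: DEC 2 -> ACC=1
Event 18 (EXEC): [IRQ1] PC=3: IRET -> resume IRQ1 at PC=1 (depth now 1)
Event 19 (EXEC): [IRQ1] PC=1: DEC 4 -> ACC=-3
Event 20 (EXEC): [IRQ1] PC=2: DEC 2 -> ACC=-5
Event 21 (EXEC): [IRQ1] PC=3: IRET -> resume MAIN at PC=1 (depth now 0)
Event 22 (EXEC): [MAIN] PC=1: INC 3 -> ACC=-2
Event 23 (EXEC): [MAIN] PC=2: INC 2 -> ACC=0
Event 24 (EXEC): [MAIN] PC=3: NOP
Event 25 (EXEC): [MAIN] PC=4: INC 1 -> ACC=1
Event 26 (EXEC): [MAIN] PC=5: HALT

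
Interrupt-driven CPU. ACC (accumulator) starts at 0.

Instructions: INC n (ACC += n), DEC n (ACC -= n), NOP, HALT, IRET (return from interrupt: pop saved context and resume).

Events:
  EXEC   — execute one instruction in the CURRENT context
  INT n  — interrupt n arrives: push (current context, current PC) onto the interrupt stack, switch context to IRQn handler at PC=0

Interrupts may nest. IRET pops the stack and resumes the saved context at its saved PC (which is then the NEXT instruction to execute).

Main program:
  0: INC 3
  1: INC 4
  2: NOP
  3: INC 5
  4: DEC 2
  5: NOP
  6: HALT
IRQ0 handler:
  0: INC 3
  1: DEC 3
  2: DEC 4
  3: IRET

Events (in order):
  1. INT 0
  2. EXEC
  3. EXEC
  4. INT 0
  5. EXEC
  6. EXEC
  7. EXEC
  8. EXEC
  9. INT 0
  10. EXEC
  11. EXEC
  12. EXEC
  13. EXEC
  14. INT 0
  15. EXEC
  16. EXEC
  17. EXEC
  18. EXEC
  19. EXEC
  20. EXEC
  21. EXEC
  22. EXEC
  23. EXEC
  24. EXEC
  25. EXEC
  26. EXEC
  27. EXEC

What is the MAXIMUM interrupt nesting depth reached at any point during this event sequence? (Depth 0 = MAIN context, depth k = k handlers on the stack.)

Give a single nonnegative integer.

Answer: 2

Derivation:
Event 1 (INT 0): INT 0 arrives: push (MAIN, PC=0), enter IRQ0 at PC=0 (depth now 1) [depth=1]
Event 2 (EXEC): [IRQ0] PC=0: INC 3 -> ACC=3 [depth=1]
Event 3 (EXEC): [IRQ0] PC=1: DEC 3 -> ACC=0 [depth=1]
Event 4 (INT 0): INT 0 arrives: push (IRQ0, PC=2), enter IRQ0 at PC=0 (depth now 2) [depth=2]
Event 5 (EXEC): [IRQ0] PC=0: INC 3 -> ACC=3 [depth=2]
Event 6 (EXEC): [IRQ0] PC=1: DEC 3 -> ACC=0 [depth=2]
Event 7 (EXEC): [IRQ0] PC=2: DEC 4 -> ACC=-4 [depth=2]
Event 8 (EXEC): [IRQ0] PC=3: IRET -> resume IRQ0 at PC=2 (depth now 1) [depth=1]
Event 9 (INT 0): INT 0 arrives: push (IRQ0, PC=2), enter IRQ0 at PC=0 (depth now 2) [depth=2]
Event 10 (EXEC): [IRQ0] PC=0: INC 3 -> ACC=-1 [depth=2]
Event 11 (EXEC): [IRQ0] PC=1: DEC 3 -> ACC=-4 [depth=2]
Event 12 (EXEC): [IRQ0] PC=2: DEC 4 -> ACC=-8 [depth=2]
Event 13 (EXEC): [IRQ0] PC=3: IRET -> resume IRQ0 at PC=2 (depth now 1) [depth=1]
Event 14 (INT 0): INT 0 arrives: push (IRQ0, PC=2), enter IRQ0 at PC=0 (depth now 2) [depth=2]
Event 15 (EXEC): [IRQ0] PC=0: INC 3 -> ACC=-5 [depth=2]
Event 16 (EXEC): [IRQ0] PC=1: DEC 3 -> ACC=-8 [depth=2]
Event 17 (EXEC): [IRQ0] PC=2: DEC 4 -> ACC=-12 [depth=2]
Event 18 (EXEC): [IRQ0] PC=3: IRET -> resume IRQ0 at PC=2 (depth now 1) [depth=1]
Event 19 (EXEC): [IRQ0] PC=2: DEC 4 -> ACC=-16 [depth=1]
Event 20 (EXEC): [IRQ0] PC=3: IRET -> resume MAIN at PC=0 (depth now 0) [depth=0]
Event 21 (EXEC): [MAIN] PC=0: INC 3 -> ACC=-13 [depth=0]
Event 22 (EXEC): [MAIN] PC=1: INC 4 -> ACC=-9 [depth=0]
Event 23 (EXEC): [MAIN] PC=2: NOP [depth=0]
Event 24 (EXEC): [MAIN] PC=3: INC 5 -> ACC=-4 [depth=0]
Event 25 (EXEC): [MAIN] PC=4: DEC 2 -> ACC=-6 [depth=0]
Event 26 (EXEC): [MAIN] PC=5: NOP [depth=0]
Event 27 (EXEC): [MAIN] PC=6: HALT [depth=0]
Max depth observed: 2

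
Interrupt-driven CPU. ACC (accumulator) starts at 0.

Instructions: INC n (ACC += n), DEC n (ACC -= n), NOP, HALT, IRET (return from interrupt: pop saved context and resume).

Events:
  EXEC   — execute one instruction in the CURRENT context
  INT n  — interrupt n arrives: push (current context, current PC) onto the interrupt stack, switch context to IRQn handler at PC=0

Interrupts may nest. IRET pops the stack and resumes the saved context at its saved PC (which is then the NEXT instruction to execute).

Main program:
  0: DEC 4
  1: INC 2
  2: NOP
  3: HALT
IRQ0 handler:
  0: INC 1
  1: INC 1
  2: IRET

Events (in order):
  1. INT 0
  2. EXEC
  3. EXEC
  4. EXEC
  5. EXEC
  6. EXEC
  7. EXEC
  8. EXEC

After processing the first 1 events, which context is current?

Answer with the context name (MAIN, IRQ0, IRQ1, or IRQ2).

Event 1 (INT 0): INT 0 arrives: push (MAIN, PC=0), enter IRQ0 at PC=0 (depth now 1)

Answer: IRQ0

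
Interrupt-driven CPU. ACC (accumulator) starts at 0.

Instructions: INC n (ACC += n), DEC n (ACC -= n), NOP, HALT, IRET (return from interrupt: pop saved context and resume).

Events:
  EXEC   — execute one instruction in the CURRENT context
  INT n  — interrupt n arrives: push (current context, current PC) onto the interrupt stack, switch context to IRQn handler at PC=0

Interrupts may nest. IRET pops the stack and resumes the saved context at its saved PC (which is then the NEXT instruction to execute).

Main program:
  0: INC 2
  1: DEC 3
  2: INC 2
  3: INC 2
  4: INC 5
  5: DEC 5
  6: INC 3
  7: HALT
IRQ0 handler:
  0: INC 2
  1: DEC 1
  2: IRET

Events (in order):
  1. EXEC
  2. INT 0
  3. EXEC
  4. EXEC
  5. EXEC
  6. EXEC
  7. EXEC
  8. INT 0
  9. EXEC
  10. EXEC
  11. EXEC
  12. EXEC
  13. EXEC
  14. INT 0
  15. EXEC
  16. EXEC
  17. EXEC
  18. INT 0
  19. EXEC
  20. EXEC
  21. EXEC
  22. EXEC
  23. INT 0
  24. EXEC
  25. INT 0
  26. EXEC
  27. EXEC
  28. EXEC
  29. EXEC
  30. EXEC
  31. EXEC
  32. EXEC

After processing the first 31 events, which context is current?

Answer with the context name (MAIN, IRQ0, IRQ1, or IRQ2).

Event 1 (EXEC): [MAIN] PC=0: INC 2 -> ACC=2
Event 2 (INT 0): INT 0 arrives: push (MAIN, PC=1), enter IRQ0 at PC=0 (depth now 1)
Event 3 (EXEC): [IRQ0] PC=0: INC 2 -> ACC=4
Event 4 (EXEC): [IRQ0] PC=1: DEC 1 -> ACC=3
Event 5 (EXEC): [IRQ0] PC=2: IRET -> resume MAIN at PC=1 (depth now 0)
Event 6 (EXEC): [MAIN] PC=1: DEC 3 -> ACC=0
Event 7 (EXEC): [MAIN] PC=2: INC 2 -> ACC=2
Event 8 (INT 0): INT 0 arrives: push (MAIN, PC=3), enter IRQ0 at PC=0 (depth now 1)
Event 9 (EXEC): [IRQ0] PC=0: INC 2 -> ACC=4
Event 10 (EXEC): [IRQ0] PC=1: DEC 1 -> ACC=3
Event 11 (EXEC): [IRQ0] PC=2: IRET -> resume MAIN at PC=3 (depth now 0)
Event 12 (EXEC): [MAIN] PC=3: INC 2 -> ACC=5
Event 13 (EXEC): [MAIN] PC=4: INC 5 -> ACC=10
Event 14 (INT 0): INT 0 arrives: push (MAIN, PC=5), enter IRQ0 at PC=0 (depth now 1)
Event 15 (EXEC): [IRQ0] PC=0: INC 2 -> ACC=12
Event 16 (EXEC): [IRQ0] PC=1: DEC 1 -> ACC=11
Event 17 (EXEC): [IRQ0] PC=2: IRET -> resume MAIN at PC=5 (depth now 0)
Event 18 (INT 0): INT 0 arrives: push (MAIN, PC=5), enter IRQ0 at PC=0 (depth now 1)
Event 19 (EXEC): [IRQ0] PC=0: INC 2 -> ACC=13
Event 20 (EXEC): [IRQ0] PC=1: DEC 1 -> ACC=12
Event 21 (EXEC): [IRQ0] PC=2: IRET -> resume MAIN at PC=5 (depth now 0)
Event 22 (EXEC): [MAIN] PC=5: DEC 5 -> ACC=7
Event 23 (INT 0): INT 0 arrives: push (MAIN, PC=6), enter IRQ0 at PC=0 (depth now 1)
Event 24 (EXEC): [IRQ0] PC=0: INC 2 -> ACC=9
Event 25 (INT 0): INT 0 arrives: push (IRQ0, PC=1), enter IRQ0 at PC=0 (depth now 2)
Event 26 (EXEC): [IRQ0] PC=0: INC 2 -> ACC=11
Event 27 (EXEC): [IRQ0] PC=1: DEC 1 -> ACC=10
Event 28 (EXEC): [IRQ0] PC=2: IRET -> resume IRQ0 at PC=1 (depth now 1)
Event 29 (EXEC): [IRQ0] PC=1: DEC 1 -> ACC=9
Event 30 (EXEC): [IRQ0] PC=2: IRET -> resume MAIN at PC=6 (depth now 0)
Event 31 (EXEC): [MAIN] PC=6: INC 3 -> ACC=12

Answer: MAIN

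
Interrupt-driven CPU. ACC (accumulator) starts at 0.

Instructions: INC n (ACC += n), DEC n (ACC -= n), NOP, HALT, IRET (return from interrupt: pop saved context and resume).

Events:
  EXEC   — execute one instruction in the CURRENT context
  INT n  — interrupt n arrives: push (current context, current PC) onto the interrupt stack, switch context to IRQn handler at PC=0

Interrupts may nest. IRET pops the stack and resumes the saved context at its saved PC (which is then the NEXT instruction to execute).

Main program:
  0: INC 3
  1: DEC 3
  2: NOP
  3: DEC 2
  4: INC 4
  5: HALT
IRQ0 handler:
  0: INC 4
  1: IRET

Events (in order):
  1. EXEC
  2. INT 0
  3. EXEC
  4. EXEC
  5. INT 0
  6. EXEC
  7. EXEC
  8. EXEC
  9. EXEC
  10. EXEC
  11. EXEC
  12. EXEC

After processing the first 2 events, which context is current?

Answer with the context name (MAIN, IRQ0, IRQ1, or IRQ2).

Event 1 (EXEC): [MAIN] PC=0: INC 3 -> ACC=3
Event 2 (INT 0): INT 0 arrives: push (MAIN, PC=1), enter IRQ0 at PC=0 (depth now 1)

Answer: IRQ0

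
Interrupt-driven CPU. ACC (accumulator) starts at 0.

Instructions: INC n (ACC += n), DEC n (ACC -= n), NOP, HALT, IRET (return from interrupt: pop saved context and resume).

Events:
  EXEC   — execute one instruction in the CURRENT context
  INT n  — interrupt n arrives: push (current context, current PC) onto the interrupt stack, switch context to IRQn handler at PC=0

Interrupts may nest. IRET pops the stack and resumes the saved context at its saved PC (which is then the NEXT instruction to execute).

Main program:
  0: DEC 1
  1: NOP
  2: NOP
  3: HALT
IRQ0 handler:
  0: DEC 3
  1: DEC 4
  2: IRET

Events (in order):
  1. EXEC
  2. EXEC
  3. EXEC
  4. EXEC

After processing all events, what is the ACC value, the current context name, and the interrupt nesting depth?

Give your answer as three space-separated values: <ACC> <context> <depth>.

Event 1 (EXEC): [MAIN] PC=0: DEC 1 -> ACC=-1
Event 2 (EXEC): [MAIN] PC=1: NOP
Event 3 (EXEC): [MAIN] PC=2: NOP
Event 4 (EXEC): [MAIN] PC=3: HALT

Answer: -1 MAIN 0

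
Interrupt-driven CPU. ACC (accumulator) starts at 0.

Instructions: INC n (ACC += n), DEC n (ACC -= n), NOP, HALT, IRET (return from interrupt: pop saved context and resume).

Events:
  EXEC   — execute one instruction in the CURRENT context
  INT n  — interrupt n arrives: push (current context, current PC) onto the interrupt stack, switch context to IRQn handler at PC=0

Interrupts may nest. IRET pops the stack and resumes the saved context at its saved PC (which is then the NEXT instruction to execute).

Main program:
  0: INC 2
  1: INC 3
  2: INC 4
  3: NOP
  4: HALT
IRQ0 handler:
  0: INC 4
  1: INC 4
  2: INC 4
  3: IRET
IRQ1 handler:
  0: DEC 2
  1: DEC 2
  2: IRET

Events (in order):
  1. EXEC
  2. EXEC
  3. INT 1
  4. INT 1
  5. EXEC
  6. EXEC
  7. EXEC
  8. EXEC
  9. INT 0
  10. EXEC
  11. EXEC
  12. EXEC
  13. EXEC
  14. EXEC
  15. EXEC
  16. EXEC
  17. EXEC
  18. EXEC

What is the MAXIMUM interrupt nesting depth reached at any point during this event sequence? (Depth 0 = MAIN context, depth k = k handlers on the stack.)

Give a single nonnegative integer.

Event 1 (EXEC): [MAIN] PC=0: INC 2 -> ACC=2 [depth=0]
Event 2 (EXEC): [MAIN] PC=1: INC 3 -> ACC=5 [depth=0]
Event 3 (INT 1): INT 1 arrives: push (MAIN, PC=2), enter IRQ1 at PC=0 (depth now 1) [depth=1]
Event 4 (INT 1): INT 1 arrives: push (IRQ1, PC=0), enter IRQ1 at PC=0 (depth now 2) [depth=2]
Event 5 (EXEC): [IRQ1] PC=0: DEC 2 -> ACC=3 [depth=2]
Event 6 (EXEC): [IRQ1] PC=1: DEC 2 -> ACC=1 [depth=2]
Event 7 (EXEC): [IRQ1] PC=2: IRET -> resume IRQ1 at PC=0 (depth now 1) [depth=1]
Event 8 (EXEC): [IRQ1] PC=0: DEC 2 -> ACC=-1 [depth=1]
Event 9 (INT 0): INT 0 arrives: push (IRQ1, PC=1), enter IRQ0 at PC=0 (depth now 2) [depth=2]
Event 10 (EXEC): [IRQ0] PC=0: INC 4 -> ACC=3 [depth=2]
Event 11 (EXEC): [IRQ0] PC=1: INC 4 -> ACC=7 [depth=2]
Event 12 (EXEC): [IRQ0] PC=2: INC 4 -> ACC=11 [depth=2]
Event 13 (EXEC): [IRQ0] PC=3: IRET -> resume IRQ1 at PC=1 (depth now 1) [depth=1]
Event 14 (EXEC): [IRQ1] PC=1: DEC 2 -> ACC=9 [depth=1]
Event 15 (EXEC): [IRQ1] PC=2: IRET -> resume MAIN at PC=2 (depth now 0) [depth=0]
Event 16 (EXEC): [MAIN] PC=2: INC 4 -> ACC=13 [depth=0]
Event 17 (EXEC): [MAIN] PC=3: NOP [depth=0]
Event 18 (EXEC): [MAIN] PC=4: HALT [depth=0]
Max depth observed: 2

Answer: 2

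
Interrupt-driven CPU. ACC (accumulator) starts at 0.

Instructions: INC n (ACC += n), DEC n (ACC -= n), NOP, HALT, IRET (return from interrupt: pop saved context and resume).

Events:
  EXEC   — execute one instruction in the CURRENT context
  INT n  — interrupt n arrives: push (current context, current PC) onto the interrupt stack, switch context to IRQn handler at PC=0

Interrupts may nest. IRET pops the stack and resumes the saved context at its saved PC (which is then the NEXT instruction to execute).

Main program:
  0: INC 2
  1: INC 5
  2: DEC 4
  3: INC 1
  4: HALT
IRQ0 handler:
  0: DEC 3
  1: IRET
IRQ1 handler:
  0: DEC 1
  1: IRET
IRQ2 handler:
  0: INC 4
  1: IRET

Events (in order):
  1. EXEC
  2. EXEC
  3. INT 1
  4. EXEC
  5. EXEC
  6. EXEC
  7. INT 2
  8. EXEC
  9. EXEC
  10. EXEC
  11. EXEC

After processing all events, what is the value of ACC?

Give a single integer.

Answer: 7

Derivation:
Event 1 (EXEC): [MAIN] PC=0: INC 2 -> ACC=2
Event 2 (EXEC): [MAIN] PC=1: INC 5 -> ACC=7
Event 3 (INT 1): INT 1 arrives: push (MAIN, PC=2), enter IRQ1 at PC=0 (depth now 1)
Event 4 (EXEC): [IRQ1] PC=0: DEC 1 -> ACC=6
Event 5 (EXEC): [IRQ1] PC=1: IRET -> resume MAIN at PC=2 (depth now 0)
Event 6 (EXEC): [MAIN] PC=2: DEC 4 -> ACC=2
Event 7 (INT 2): INT 2 arrives: push (MAIN, PC=3), enter IRQ2 at PC=0 (depth now 1)
Event 8 (EXEC): [IRQ2] PC=0: INC 4 -> ACC=6
Event 9 (EXEC): [IRQ2] PC=1: IRET -> resume MAIN at PC=3 (depth now 0)
Event 10 (EXEC): [MAIN] PC=3: INC 1 -> ACC=7
Event 11 (EXEC): [MAIN] PC=4: HALT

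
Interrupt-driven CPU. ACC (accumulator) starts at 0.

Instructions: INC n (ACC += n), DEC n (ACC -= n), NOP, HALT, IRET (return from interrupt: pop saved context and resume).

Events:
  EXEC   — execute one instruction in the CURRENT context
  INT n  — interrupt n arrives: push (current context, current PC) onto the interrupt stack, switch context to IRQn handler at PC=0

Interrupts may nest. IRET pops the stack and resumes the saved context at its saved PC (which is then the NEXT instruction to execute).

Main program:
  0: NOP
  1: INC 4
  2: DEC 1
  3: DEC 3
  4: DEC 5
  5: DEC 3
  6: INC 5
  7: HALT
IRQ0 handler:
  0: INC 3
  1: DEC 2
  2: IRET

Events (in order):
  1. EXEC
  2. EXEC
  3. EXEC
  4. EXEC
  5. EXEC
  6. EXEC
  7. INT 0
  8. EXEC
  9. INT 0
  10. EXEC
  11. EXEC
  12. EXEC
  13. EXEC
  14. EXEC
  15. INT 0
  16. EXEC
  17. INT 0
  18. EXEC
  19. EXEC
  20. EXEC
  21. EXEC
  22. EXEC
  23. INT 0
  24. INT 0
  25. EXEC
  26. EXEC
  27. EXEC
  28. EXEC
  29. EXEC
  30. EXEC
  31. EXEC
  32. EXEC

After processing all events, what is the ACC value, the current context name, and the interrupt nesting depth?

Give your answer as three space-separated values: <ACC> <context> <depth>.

Answer: 3 MAIN 0

Derivation:
Event 1 (EXEC): [MAIN] PC=0: NOP
Event 2 (EXEC): [MAIN] PC=1: INC 4 -> ACC=4
Event 3 (EXEC): [MAIN] PC=2: DEC 1 -> ACC=3
Event 4 (EXEC): [MAIN] PC=3: DEC 3 -> ACC=0
Event 5 (EXEC): [MAIN] PC=4: DEC 5 -> ACC=-5
Event 6 (EXEC): [MAIN] PC=5: DEC 3 -> ACC=-8
Event 7 (INT 0): INT 0 arrives: push (MAIN, PC=6), enter IRQ0 at PC=0 (depth now 1)
Event 8 (EXEC): [IRQ0] PC=0: INC 3 -> ACC=-5
Event 9 (INT 0): INT 0 arrives: push (IRQ0, PC=1), enter IRQ0 at PC=0 (depth now 2)
Event 10 (EXEC): [IRQ0] PC=0: INC 3 -> ACC=-2
Event 11 (EXEC): [IRQ0] PC=1: DEC 2 -> ACC=-4
Event 12 (EXEC): [IRQ0] PC=2: IRET -> resume IRQ0 at PC=1 (depth now 1)
Event 13 (EXEC): [IRQ0] PC=1: DEC 2 -> ACC=-6
Event 14 (EXEC): [IRQ0] PC=2: IRET -> resume MAIN at PC=6 (depth now 0)
Event 15 (INT 0): INT 0 arrives: push (MAIN, PC=6), enter IRQ0 at PC=0 (depth now 1)
Event 16 (EXEC): [IRQ0] PC=0: INC 3 -> ACC=-3
Event 17 (INT 0): INT 0 arrives: push (IRQ0, PC=1), enter IRQ0 at PC=0 (depth now 2)
Event 18 (EXEC): [IRQ0] PC=0: INC 3 -> ACC=0
Event 19 (EXEC): [IRQ0] PC=1: DEC 2 -> ACC=-2
Event 20 (EXEC): [IRQ0] PC=2: IRET -> resume IRQ0 at PC=1 (depth now 1)
Event 21 (EXEC): [IRQ0] PC=1: DEC 2 -> ACC=-4
Event 22 (EXEC): [IRQ0] PC=2: IRET -> resume MAIN at PC=6 (depth now 0)
Event 23 (INT 0): INT 0 arrives: push (MAIN, PC=6), enter IRQ0 at PC=0 (depth now 1)
Event 24 (INT 0): INT 0 arrives: push (IRQ0, PC=0), enter IRQ0 at PC=0 (depth now 2)
Event 25 (EXEC): [IRQ0] PC=0: INC 3 -> ACC=-1
Event 26 (EXEC): [IRQ0] PC=1: DEC 2 -> ACC=-3
Event 27 (EXEC): [IRQ0] PC=2: IRET -> resume IRQ0 at PC=0 (depth now 1)
Event 28 (EXEC): [IRQ0] PC=0: INC 3 -> ACC=0
Event 29 (EXEC): [IRQ0] PC=1: DEC 2 -> ACC=-2
Event 30 (EXEC): [IRQ0] PC=2: IRET -> resume MAIN at PC=6 (depth now 0)
Event 31 (EXEC): [MAIN] PC=6: INC 5 -> ACC=3
Event 32 (EXEC): [MAIN] PC=7: HALT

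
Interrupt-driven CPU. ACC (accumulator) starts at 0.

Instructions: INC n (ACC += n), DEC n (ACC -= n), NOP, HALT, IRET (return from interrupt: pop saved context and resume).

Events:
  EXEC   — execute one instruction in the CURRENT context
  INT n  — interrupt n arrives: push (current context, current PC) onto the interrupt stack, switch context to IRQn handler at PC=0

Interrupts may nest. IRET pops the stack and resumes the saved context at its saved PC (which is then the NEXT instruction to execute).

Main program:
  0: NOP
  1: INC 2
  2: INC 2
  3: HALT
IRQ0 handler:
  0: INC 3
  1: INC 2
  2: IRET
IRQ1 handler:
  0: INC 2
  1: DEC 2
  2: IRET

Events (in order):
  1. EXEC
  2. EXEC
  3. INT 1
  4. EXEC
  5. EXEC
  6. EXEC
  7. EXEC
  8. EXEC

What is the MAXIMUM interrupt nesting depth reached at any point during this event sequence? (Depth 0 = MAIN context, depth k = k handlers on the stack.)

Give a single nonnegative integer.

Event 1 (EXEC): [MAIN] PC=0: NOP [depth=0]
Event 2 (EXEC): [MAIN] PC=1: INC 2 -> ACC=2 [depth=0]
Event 3 (INT 1): INT 1 arrives: push (MAIN, PC=2), enter IRQ1 at PC=0 (depth now 1) [depth=1]
Event 4 (EXEC): [IRQ1] PC=0: INC 2 -> ACC=4 [depth=1]
Event 5 (EXEC): [IRQ1] PC=1: DEC 2 -> ACC=2 [depth=1]
Event 6 (EXEC): [IRQ1] PC=2: IRET -> resume MAIN at PC=2 (depth now 0) [depth=0]
Event 7 (EXEC): [MAIN] PC=2: INC 2 -> ACC=4 [depth=0]
Event 8 (EXEC): [MAIN] PC=3: HALT [depth=0]
Max depth observed: 1

Answer: 1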